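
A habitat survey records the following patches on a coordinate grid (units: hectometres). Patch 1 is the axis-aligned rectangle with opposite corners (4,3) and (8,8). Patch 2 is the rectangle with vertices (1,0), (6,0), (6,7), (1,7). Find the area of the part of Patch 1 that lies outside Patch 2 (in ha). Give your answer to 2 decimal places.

12.00

|Patch 1∩Patch 2|: x∈[4,6], y∈[3,7] → 2·4 = 8.
|Patch 1| = 20.
|Patch 1 ∖ Patch 2| = |Patch 1| − |Patch 1∩Patch 2| = 20 − 8 = 12.00.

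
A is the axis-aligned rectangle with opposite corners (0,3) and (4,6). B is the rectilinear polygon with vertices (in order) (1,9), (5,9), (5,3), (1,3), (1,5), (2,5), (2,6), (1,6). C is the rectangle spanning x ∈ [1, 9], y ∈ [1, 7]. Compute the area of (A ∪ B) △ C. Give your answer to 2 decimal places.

|A ∪ B| = 27.
|(A ∪ B) ∩ C| = 16.
|(A ∪ B) △ C| = 27 + 48 − 32 = 43.00.

43.00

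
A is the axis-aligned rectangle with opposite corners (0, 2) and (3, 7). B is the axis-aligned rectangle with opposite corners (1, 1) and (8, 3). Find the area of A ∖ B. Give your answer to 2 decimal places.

|A∩B|: x∈[1,3], y∈[2,3] → 2·1 = 2.
|A| = 15.
|A ∖ B| = |A| − |A∩B| = 15 − 2 = 13.00.

13.00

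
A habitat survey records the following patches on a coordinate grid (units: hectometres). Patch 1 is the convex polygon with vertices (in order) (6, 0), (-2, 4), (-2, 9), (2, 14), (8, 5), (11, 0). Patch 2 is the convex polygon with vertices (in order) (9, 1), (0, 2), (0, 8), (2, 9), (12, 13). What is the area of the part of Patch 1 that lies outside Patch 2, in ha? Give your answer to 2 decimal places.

37.22

|Patch 1| = 94.5, |Patch 1∩Patch 2| = 57.2824.
|Patch 1 ∖ Patch 2| = |Patch 1| − |Patch 1∩Patch 2| = 94.5 − 57.2824 = 37.22.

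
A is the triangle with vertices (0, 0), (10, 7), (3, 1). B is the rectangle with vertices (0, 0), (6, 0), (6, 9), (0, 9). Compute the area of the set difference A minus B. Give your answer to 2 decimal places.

1.26

|A| = 5.5, |A∩B| = 4.2429.
|A ∖ B| = |A| − |A∩B| = 5.5 − 4.2429 = 1.26.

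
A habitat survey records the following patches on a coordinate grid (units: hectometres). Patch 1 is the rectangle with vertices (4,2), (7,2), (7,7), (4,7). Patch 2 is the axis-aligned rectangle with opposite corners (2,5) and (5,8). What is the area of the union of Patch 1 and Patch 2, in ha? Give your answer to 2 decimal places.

By inclusion–exclusion:
Individual areas: |Patch 1| = 15, |Patch 2| = 9.
|Patch 1∩Patch 2|: x∈[4,5], y∈[5,7] → 1·2 = 2.
|Patch 1 ∪ Patch 2| = 24 − 2 = 22.00.

22.00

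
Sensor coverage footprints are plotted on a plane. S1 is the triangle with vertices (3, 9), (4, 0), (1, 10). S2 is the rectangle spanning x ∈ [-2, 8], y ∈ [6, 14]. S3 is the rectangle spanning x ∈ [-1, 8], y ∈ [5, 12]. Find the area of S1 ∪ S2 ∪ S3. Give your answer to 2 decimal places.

91.36

By inclusion–exclusion:
Individual areas: |S1| = 8.5, |S2| = 80, |S3| = 63.
|S1∩S2| = 5.1.
|S1∩S3| = 6.1389.
|S2∩S3|: x∈[-1,8], y∈[6,12] → 9·6 = 54.
|S1∩S2∩S3| = 5.1.
|S1 ∪ S2 ∪ S3| = 151.5 − 65.2389 + 5.1 = 91.36.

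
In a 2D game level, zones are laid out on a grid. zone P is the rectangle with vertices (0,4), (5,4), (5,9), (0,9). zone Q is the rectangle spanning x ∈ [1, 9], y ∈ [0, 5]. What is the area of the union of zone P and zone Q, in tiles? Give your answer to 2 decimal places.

By inclusion–exclusion:
Individual areas: |zone P| = 25, |zone Q| = 40.
|zone P∩zone Q|: x∈[1,5], y∈[4,5] → 4·1 = 4.
|zone P ∪ zone Q| = 65 − 4 = 61.00.

61.00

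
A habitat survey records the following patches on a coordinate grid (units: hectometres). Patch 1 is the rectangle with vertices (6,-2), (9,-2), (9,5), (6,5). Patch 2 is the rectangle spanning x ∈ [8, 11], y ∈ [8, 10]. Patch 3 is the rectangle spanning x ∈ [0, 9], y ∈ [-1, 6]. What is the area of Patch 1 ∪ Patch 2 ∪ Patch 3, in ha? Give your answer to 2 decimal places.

72.00

By inclusion–exclusion:
Individual areas: |Patch 1| = 21, |Patch 2| = 6, |Patch 3| = 63.
|Patch 1∩Patch 2| = 0 (no overlap).
|Patch 1∩Patch 3|: x∈[6,9], y∈[-1,5] → 3·6 = 18.
|Patch 2∩Patch 3| = 0 (no overlap).
|Patch 1∩Patch 2∩Patch 3| = 0.
|Patch 1 ∪ Patch 2 ∪ Patch 3| = 90 − 18 + 0 = 72.00.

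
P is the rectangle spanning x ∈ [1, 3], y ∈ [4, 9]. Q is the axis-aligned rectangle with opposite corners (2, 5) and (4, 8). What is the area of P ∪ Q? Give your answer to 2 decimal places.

13.00

By inclusion–exclusion:
Individual areas: |P| = 10, |Q| = 6.
|P∩Q|: x∈[2,3], y∈[5,8] → 1·3 = 3.
|P ∪ Q| = 16 − 3 = 13.00.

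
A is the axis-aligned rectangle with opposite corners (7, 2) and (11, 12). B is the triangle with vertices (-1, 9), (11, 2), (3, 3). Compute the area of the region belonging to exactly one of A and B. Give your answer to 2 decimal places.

54.67

|A| = 40, |B| = 22, |A∩B| = 3.6667.
|A △ B| = |A| + |B| − 2·|A∩B| = 40 + 22 − 7.3333 = 54.67.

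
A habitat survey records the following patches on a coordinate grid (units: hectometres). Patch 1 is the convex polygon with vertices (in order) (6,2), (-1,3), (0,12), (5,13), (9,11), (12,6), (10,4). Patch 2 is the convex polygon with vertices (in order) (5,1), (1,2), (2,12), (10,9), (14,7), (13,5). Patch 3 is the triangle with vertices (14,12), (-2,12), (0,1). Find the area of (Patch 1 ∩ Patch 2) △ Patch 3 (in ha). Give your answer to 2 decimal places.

|Patch 1 ∩ Patch 2| = 72.5252.
|(Patch 1 ∩ Patch 2) ∩ Patch 3| = 42.6759.
|(Patch 1 ∩ Patch 2) △ Patch 3| = 72.5252 + 88 − 85.3519 = 75.17.

75.17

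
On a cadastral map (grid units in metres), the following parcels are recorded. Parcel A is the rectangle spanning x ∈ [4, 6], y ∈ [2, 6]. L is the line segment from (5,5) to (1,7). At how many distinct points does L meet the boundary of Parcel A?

1

The segment meets the boundary at (4,5.5).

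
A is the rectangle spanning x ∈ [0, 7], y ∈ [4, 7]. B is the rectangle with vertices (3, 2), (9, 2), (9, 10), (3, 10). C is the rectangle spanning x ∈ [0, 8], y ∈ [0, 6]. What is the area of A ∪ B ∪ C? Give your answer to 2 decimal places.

79.00

By inclusion–exclusion:
Individual areas: |A| = 21, |B| = 48, |C| = 48.
|A∩B|: x∈[3,7], y∈[4,7] → 4·3 = 12.
|A∩C|: x∈[0,7], y∈[4,6] → 7·2 = 14.
|B∩C|: x∈[3,8], y∈[2,6] → 5·4 = 20.
|A∩B∩C| = 8.
|A ∪ B ∪ C| = 117 − 46 + 8 = 79.00.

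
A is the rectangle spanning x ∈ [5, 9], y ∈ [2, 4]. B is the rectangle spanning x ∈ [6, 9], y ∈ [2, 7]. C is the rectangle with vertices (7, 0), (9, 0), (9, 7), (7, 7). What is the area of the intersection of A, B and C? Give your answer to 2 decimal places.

4.00

The intersection is the polygon with vertices (7,2), (7,4), (9,4), (9,2).
By the shoelace formula its area is 4.00.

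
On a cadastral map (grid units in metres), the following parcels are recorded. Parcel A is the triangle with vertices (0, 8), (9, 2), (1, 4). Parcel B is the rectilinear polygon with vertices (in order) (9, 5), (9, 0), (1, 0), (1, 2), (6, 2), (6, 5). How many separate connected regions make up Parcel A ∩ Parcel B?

1

Parcel A ∩ Parcel B is a single connected region.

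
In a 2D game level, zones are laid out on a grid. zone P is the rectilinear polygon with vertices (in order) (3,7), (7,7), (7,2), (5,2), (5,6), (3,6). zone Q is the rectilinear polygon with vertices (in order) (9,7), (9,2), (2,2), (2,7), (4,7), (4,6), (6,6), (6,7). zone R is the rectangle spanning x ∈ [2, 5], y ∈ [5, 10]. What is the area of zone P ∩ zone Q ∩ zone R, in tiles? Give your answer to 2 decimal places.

1.00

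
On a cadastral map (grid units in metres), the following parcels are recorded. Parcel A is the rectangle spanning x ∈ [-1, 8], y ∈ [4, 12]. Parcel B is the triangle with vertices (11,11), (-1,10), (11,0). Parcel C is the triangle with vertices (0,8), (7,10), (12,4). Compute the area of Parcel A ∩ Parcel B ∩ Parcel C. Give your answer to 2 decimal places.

The intersection is the polygon with vertices (1.043,8.298), (7,10), (8,8.8), (8,5.333), (2.333,7.222).
By the shoelace formula its area is 18.31.

18.31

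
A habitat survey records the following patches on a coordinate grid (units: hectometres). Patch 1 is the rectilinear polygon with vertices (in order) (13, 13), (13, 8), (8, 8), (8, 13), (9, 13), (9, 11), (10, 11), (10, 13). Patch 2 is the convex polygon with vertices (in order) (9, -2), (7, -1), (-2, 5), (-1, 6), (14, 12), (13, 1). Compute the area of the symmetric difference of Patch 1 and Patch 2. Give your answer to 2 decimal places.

|Patch 1| = 23, |Patch 2| = 121, |Patch 1∩Patch 2| = 13.
|Patch 1 △ Patch 2| = |Patch 1| + |Patch 2| − 2·|Patch 1∩Patch 2| = 23 + 121 − 26 = 118.00.

118.00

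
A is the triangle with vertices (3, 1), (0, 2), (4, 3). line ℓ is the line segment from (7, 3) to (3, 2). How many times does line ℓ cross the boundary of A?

1

The segment meets the boundary at (3.571,2.143).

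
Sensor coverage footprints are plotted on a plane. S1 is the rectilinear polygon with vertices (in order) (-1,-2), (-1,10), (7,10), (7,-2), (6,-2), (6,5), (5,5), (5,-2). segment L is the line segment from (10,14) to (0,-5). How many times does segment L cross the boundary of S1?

The segment meets the boundary at (5,4.5), (5.263,5), (1.579,-2), (7,8.3).

4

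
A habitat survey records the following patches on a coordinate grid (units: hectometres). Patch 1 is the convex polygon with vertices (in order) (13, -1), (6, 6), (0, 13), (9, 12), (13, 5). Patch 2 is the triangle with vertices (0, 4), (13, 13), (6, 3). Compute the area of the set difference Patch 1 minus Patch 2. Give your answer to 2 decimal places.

|Patch 1| = 72, |Patch 1∩Patch 2| = 14.3983.
|Patch 1 ∖ Patch 2| = |Patch 1| − |Patch 1∩Patch 2| = 72 − 14.3983 = 57.60.

57.60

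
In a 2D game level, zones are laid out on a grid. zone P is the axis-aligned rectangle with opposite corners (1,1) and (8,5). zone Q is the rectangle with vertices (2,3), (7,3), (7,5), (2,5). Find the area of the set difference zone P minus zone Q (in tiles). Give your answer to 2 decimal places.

|zone P∩zone Q|: x∈[2,7], y∈[3,5] → 5·2 = 10.
|zone P| = 28.
|zone P ∖ zone Q| = |zone P| − |zone P∩zone Q| = 28 − 10 = 18.00.

18.00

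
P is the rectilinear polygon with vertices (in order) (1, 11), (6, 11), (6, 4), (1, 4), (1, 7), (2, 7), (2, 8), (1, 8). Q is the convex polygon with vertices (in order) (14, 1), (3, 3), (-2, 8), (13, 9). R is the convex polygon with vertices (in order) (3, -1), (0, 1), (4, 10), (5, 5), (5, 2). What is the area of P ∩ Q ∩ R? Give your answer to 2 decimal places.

10.51

The intersection is the polygon with vertices (2,4), (1.538,4.462), (3.267,8.351), (4.316,8.421), (5,5), (5,4).
By the shoelace formula its area is 10.51.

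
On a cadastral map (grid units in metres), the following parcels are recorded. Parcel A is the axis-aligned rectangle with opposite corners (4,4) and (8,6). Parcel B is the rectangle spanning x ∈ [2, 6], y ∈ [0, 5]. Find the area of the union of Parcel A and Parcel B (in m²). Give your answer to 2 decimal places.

26.00

By inclusion–exclusion:
Individual areas: |Parcel A| = 8, |Parcel B| = 20.
|Parcel A∩Parcel B|: x∈[4,6], y∈[4,5] → 2·1 = 2.
|Parcel A ∪ Parcel B| = 28 − 2 = 26.00.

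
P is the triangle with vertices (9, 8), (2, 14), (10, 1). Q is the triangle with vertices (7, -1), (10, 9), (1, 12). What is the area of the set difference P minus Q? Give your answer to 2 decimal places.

6.45

|P| = 21.5, |P∩Q| = 15.0535.
|P ∖ Q| = |P| − |P∩Q| = 21.5 − 15.0535 = 6.45.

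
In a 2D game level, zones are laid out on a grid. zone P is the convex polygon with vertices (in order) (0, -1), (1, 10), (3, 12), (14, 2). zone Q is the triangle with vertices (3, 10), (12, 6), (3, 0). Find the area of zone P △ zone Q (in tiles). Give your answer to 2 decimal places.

58.72

|zone P| = 96.5, |zone Q| = 45, |zone P∩zone Q| = 41.388.
|zone P △ zone Q| = |zone P| + |zone Q| − 2·|zone P∩zone Q| = 96.5 + 45 − 82.7759 = 58.72.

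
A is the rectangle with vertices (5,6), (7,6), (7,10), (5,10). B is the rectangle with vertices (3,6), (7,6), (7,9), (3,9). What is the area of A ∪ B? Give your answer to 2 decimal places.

By inclusion–exclusion:
Individual areas: |A| = 8, |B| = 12.
|A∩B|: x∈[5,7], y∈[6,9] → 2·3 = 6.
|A ∪ B| = 20 − 6 = 14.00.

14.00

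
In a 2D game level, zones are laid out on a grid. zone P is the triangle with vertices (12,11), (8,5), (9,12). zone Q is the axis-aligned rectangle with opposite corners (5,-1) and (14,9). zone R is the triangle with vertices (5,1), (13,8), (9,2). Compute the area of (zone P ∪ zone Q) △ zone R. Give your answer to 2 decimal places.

|zone P ∪ zone Q| = 96.8095.
|(zone P ∪ zone Q) ∩ zone R| = 10.
|(zone P ∪ zone Q) △ zone R| = 96.8095 + 10 − 20 = 86.81.

86.81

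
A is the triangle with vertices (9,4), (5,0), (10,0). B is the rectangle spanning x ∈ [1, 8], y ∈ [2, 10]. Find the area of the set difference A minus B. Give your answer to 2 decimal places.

9.50

|A| = 10, |A∩B| = 0.5.
|A ∖ B| = |A| − |A∩B| = 10 − 0.5 = 9.50.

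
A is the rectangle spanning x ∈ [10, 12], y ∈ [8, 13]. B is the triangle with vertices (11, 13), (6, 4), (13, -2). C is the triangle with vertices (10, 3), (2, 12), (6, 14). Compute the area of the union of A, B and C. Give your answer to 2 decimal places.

72.63

By inclusion–exclusion:
Individual areas: |A| = 10, |B| = 46.5, |C| = 26.
|A∩B| = 5.7667.
|A∩C| = 0.
|B∩C| = 4.105.
|A∩B∩C| = 0.
|A ∪ B ∪ C| = 82.5 − 9.8717 + 0 = 72.63.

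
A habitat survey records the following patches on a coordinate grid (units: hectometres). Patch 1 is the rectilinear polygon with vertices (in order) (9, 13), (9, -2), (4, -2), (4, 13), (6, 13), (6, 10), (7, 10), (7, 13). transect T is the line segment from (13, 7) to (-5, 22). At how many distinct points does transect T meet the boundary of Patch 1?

4

The segment meets the boundary at (5.8,13), (6,12.833), (7,12), (9,10.333).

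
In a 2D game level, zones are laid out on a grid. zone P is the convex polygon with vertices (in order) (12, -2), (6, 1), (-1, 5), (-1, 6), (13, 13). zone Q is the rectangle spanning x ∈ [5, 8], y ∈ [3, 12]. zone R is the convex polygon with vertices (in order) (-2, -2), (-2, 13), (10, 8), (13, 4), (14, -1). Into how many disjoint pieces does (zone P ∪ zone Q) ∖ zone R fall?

2

(zone P ∪ zone Q) ∖ zone R splits into 2 disjoint pieces (area 29.0621, area 0.7062).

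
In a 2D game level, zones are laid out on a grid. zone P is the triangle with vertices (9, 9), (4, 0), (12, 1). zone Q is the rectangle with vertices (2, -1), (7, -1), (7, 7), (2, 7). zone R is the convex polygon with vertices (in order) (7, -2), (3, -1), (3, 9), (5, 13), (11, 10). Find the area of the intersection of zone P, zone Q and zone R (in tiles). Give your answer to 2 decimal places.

7.54

The intersection is the polygon with vertices (7,5.4), (7,0.375), (4,0).
By the shoelace formula its area is 7.54.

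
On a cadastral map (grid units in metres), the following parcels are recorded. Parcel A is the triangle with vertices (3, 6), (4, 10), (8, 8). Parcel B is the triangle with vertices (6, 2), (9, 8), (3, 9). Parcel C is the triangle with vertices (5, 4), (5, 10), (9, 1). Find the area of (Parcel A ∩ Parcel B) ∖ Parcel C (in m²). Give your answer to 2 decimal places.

|Parcel A ∩ Parcel B| = 5.8592.
|(Parcel A ∩ Parcel B) ∩ Parcel C| = 1.5054.
|(Parcel A ∩ Parcel B) ∖ Parcel C| = 5.8592 − 1.5054 = 4.35.

4.35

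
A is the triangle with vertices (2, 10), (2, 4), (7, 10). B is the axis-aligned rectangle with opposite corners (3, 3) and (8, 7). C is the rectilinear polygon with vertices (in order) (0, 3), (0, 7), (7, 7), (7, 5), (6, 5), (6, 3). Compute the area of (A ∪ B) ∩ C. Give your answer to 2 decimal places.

|A ∪ B| = 33.65.
|(A ∪ B) ∩ C| = 16.40.

16.40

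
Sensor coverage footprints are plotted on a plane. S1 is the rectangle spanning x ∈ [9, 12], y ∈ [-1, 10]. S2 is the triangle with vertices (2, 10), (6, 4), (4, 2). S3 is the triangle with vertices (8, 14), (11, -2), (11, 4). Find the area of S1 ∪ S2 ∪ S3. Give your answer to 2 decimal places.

44.16

By inclusion–exclusion:
Individual areas: |S1| = 33, |S2| = 10, |S3| = 9.
|S1∩S2| = 0.
|S1∩S3| = 7.8396.
|S2∩S3| = 0.
|S1∩S2∩S3| = 0.
|S1 ∪ S2 ∪ S3| = 52 − 7.8396 + 0 = 44.16.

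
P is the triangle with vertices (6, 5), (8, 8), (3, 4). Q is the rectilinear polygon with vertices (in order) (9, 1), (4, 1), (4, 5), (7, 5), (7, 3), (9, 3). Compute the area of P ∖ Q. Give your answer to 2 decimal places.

2.86

|P| = 3.5, |P∩Q| = 0.6417.
|P ∖ Q| = |P| − |P∩Q| = 3.5 − 0.6417 = 2.86.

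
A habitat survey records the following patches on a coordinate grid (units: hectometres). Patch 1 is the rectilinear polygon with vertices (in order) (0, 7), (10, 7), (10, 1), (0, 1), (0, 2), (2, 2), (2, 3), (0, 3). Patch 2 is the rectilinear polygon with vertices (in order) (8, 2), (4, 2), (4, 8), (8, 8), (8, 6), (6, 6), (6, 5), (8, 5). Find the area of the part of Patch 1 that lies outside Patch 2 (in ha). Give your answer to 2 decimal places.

40.00

|Patch 1| = 58, |Patch 1∩Patch 2| = 18.
|Patch 1 ∖ Patch 2| = |Patch 1| − |Patch 1∩Patch 2| = 58 − 18 = 40.00.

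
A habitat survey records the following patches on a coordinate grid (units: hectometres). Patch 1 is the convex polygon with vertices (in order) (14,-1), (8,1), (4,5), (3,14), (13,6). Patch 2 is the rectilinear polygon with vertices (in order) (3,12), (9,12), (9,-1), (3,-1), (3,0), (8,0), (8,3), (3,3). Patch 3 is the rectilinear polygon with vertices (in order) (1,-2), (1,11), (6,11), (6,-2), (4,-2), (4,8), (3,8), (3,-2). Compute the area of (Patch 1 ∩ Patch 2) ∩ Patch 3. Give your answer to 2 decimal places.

The region (Patch 1 ∩ Patch 2) ∩ Patch 3 is the polygon with vertices (4,5), (4,8), (3.667,8), (3.333,11), (6,11), (6,3).
By the shoelace formula its area is 15.50.

15.50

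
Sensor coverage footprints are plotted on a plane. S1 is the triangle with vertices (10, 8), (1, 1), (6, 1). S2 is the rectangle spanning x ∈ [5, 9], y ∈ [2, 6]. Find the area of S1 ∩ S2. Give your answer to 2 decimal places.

8.56

The intersection is the polygon with vertices (7.429,6), (8.857,6), (6.571,2), (5,2), (5,4.111).
By the shoelace formula its area is 8.56.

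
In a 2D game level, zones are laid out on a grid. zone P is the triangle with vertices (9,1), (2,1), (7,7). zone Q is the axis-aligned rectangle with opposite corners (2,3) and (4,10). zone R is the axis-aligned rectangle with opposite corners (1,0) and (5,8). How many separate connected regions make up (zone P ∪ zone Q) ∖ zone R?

(zone P ∪ zone Q) ∖ zone R splits into 2 disjoint pieces (area 4, area 15.6).

2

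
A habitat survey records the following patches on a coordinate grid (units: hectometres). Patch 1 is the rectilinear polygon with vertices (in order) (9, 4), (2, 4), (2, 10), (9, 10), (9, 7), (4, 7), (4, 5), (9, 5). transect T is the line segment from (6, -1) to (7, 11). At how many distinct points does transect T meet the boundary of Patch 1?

The segment meets the boundary at (6.667,7), (6.5,5), (6.417,4), (6.917,10).

4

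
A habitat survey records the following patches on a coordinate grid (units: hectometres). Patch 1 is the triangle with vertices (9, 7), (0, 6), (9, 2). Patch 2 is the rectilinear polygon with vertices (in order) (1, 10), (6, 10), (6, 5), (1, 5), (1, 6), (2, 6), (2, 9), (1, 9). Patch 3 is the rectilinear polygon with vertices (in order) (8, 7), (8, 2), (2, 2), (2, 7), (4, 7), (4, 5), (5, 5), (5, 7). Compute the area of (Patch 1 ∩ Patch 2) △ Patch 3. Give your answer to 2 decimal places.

|Patch 1 ∩ Patch 2| = 6.4306.
|(Patch 1 ∩ Patch 2) ∩ Patch 3| = 4.2639.
|(Patch 1 ∩ Patch 2) △ Patch 3| = 6.4306 + 28 − 8.5278 = 25.90.

25.90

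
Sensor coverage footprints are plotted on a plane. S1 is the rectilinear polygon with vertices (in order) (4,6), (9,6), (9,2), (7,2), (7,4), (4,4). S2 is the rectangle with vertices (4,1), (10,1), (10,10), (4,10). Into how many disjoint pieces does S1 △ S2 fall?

S1 △ S2 is a single connected region.

1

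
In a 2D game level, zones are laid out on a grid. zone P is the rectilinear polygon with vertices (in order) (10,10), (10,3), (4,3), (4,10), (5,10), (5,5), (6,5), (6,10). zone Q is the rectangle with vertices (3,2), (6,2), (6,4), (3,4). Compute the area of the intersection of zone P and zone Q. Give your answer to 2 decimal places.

2.00

The intersection is the polygon with vertices (4,3), (4,4), (6,4), (6,3).
By the shoelace formula its area is 2.00.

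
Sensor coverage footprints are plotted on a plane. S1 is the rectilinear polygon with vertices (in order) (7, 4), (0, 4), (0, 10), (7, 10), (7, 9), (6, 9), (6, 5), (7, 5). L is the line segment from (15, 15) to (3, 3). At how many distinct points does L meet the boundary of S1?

The segment meets the boundary at (4,4), (6,6).

2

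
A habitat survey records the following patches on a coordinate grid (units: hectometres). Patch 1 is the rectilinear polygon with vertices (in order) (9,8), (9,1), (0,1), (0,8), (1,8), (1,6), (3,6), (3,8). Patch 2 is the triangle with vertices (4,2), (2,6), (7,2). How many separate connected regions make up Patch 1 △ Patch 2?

1

Patch 1 △ Patch 2 is a single connected region.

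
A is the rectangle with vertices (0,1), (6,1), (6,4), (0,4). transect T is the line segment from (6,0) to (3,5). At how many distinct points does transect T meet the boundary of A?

2

The segment meets the boundary at (3.6,4), (5.4,1).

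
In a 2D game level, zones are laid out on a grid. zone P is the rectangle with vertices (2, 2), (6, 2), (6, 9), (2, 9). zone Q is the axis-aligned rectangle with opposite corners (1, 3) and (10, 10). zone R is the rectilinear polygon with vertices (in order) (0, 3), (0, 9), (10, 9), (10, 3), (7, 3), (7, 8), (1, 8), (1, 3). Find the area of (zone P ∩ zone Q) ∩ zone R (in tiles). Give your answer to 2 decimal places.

4.00

The region (zone P ∩ zone Q) ∩ zone R is the polygon with vertices (6,9), (6,8), (2,8), (2,9).
By the shoelace formula its area is 4.00.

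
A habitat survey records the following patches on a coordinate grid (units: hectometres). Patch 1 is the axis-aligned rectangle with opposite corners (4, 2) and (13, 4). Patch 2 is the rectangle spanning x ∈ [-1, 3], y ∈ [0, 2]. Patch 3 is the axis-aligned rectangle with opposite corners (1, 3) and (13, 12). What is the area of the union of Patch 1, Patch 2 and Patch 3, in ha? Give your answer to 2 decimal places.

By inclusion–exclusion:
Individual areas: |Patch 1| = 18, |Patch 2| = 8, |Patch 3| = 108.
|Patch 1∩Patch 2| = 0 (no overlap).
|Patch 1∩Patch 3|: x∈[4,13], y∈[3,4] → 9·1 = 9.
|Patch 2∩Patch 3| = 0 (no overlap).
|Patch 1∩Patch 2∩Patch 3| = 0.
|Patch 1 ∪ Patch 2 ∪ Patch 3| = 134 − 9 + 0 = 125.00.

125.00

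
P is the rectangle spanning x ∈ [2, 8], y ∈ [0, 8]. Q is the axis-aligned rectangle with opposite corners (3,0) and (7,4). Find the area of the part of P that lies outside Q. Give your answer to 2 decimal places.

32.00

|P∩Q|: x∈[3,7], y∈[0,4] → 4·4 = 16.
|P| = 48.
|P ∖ Q| = |P| − |P∩Q| = 48 − 16 = 32.00.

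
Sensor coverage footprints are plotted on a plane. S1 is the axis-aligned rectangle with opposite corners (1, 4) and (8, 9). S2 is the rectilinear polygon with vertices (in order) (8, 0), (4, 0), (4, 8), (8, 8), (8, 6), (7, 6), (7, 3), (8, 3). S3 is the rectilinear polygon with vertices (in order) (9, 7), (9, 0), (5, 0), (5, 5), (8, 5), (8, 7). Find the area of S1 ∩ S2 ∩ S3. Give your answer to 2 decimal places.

2.00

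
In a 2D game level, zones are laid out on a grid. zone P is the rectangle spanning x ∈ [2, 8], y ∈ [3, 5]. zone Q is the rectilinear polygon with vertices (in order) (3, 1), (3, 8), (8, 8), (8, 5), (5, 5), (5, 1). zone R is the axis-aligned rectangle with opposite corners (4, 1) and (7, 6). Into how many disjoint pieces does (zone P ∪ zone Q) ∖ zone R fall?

(zone P ∪ zone Q) ∖ zone R is a single connected region.

1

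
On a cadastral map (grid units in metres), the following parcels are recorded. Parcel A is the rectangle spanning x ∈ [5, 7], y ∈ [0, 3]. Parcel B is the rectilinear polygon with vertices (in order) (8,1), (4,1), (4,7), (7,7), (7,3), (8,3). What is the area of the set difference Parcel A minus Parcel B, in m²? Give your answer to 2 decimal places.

|Parcel A| = 6, |Parcel A∩Parcel B| = 4.
|Parcel A ∖ Parcel B| = |Parcel A| − |Parcel A∩Parcel B| = 6 − 4 = 2.00.

2.00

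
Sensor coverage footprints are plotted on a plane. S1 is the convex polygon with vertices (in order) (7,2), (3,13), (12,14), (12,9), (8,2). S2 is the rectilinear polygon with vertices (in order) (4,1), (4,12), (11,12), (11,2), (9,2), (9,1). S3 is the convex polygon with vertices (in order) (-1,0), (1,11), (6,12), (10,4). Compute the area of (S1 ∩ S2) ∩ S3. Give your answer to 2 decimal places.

The region (S1 ∩ S2) ∩ S3 is the polygon with vertices (4,11.6), (6,12), (9.6,4.8), (8.918,3.607), (6.708,2.803), (4,10.25).
By the shoelace formula its area is 26.22.

26.22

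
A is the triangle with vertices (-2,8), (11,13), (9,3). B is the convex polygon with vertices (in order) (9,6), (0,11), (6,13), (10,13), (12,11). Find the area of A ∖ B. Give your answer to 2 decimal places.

|A| = 60, |A∩B| = 28.2495.
|A ∖ B| = |A| − |A∩B| = 60 − 28.2495 = 31.75.

31.75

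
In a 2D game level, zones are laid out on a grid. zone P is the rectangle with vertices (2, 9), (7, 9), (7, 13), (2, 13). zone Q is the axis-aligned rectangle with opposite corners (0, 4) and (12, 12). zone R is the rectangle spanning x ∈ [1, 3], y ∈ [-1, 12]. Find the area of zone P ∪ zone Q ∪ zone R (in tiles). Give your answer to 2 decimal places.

111.00

By inclusion–exclusion:
Individual areas: |zone P| = 20, |zone Q| = 96, |zone R| = 26.
|zone P∩zone Q|: x∈[2,7], y∈[9,12] → 5·3 = 15.
|zone P∩zone R|: x∈[2,3], y∈[9,12] → 1·3 = 3.
|zone Q∩zone R|: x∈[1,3], y∈[4,12] → 2·8 = 16.
|zone P∩zone Q∩zone R| = 3.
|zone P ∪ zone Q ∪ zone R| = 142 − 34 + 3 = 111.00.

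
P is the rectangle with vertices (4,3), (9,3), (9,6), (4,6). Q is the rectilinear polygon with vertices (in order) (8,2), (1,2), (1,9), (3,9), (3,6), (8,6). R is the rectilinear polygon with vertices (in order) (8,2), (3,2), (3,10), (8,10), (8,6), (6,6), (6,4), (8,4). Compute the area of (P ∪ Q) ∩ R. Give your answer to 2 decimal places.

16.00

|P ∪ Q| = 37.
|(P ∪ Q) ∩ R| = 16.00.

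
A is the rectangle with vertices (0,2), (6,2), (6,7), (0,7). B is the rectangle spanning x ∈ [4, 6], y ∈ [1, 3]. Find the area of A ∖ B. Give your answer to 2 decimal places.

28.00

|A∩B|: x∈[4,6], y∈[2,3] → 2·1 = 2.
|A| = 30.
|A ∖ B| = |A| − |A∩B| = 30 − 2 = 28.00.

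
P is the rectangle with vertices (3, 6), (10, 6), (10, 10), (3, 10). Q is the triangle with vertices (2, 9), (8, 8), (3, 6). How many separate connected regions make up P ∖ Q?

P ∖ Q is a single connected region.

1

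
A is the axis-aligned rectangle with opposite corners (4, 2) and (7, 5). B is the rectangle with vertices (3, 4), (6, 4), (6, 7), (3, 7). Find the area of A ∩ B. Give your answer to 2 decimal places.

2.00

|A∩B|: x∈[4,6], y∈[4,5] → 2·1 = 2.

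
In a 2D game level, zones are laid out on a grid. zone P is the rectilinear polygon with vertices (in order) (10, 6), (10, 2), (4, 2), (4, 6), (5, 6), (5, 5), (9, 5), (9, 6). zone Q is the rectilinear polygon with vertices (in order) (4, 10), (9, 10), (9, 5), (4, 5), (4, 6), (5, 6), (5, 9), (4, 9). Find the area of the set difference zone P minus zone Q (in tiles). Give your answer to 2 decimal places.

19.00

|zone P| = 20, |zone P∩zone Q| = 1.
|zone P ∖ zone Q| = |zone P| − |zone P∩zone Q| = 20 − 1 = 19.00.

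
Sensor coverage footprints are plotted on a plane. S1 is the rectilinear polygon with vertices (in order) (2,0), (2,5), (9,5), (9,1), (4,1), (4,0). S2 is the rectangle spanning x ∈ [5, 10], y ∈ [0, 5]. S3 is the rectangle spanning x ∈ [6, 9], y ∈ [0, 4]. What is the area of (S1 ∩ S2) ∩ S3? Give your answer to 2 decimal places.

The region (S1 ∩ S2) ∩ S3 is the polygon with vertices (9,1), (6,1), (6,4), (9,4).
By the shoelace formula its area is 9.00.

9.00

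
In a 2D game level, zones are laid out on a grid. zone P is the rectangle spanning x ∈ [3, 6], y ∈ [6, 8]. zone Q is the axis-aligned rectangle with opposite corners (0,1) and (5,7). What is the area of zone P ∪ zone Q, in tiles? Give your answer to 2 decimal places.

34.00

By inclusion–exclusion:
Individual areas: |zone P| = 6, |zone Q| = 30.
|zone P∩zone Q|: x∈[3,5], y∈[6,7] → 2·1 = 2.
|zone P ∪ zone Q| = 36 − 2 = 34.00.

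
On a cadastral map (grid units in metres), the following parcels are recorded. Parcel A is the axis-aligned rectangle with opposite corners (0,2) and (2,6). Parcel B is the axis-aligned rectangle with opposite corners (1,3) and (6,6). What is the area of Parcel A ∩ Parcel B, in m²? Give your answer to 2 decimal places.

|Parcel A∩Parcel B|: x∈[1,2], y∈[3,6] → 1·3 = 3.

3.00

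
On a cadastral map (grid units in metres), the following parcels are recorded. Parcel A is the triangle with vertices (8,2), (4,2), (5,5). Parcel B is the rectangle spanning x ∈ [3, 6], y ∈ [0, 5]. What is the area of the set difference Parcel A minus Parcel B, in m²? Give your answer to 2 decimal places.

2.00

|Parcel A| = 6, |Parcel A∩Parcel B| = 4.
|Parcel A ∖ Parcel B| = |Parcel A| − |Parcel A∩Parcel B| = 6 − 4 = 2.00.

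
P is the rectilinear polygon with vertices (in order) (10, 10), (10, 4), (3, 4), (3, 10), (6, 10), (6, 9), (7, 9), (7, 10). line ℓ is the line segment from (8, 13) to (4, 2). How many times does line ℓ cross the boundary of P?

The segment meets the boundary at (4.727,4), (6.545,9).

2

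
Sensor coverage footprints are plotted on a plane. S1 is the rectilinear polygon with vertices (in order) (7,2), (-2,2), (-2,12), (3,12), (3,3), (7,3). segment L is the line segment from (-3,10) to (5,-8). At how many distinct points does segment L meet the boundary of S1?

2

The segment meets the boundary at (0.556,2), (-2,7.75).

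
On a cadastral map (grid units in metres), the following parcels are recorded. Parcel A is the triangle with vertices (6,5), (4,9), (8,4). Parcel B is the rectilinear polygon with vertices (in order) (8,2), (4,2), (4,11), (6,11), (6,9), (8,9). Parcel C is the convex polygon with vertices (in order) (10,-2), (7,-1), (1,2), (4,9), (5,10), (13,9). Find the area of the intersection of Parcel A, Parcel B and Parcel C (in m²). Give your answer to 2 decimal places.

3.00

The intersection is the polygon with vertices (8,4), (6,5), (4,9).
By the shoelace formula its area is 3.00.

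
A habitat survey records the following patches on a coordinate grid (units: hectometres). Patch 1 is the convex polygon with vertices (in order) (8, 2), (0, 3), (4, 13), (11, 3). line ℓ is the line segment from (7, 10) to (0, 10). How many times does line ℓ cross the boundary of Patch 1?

2

The segment meets the boundary at (6.1,10), (2.8,10).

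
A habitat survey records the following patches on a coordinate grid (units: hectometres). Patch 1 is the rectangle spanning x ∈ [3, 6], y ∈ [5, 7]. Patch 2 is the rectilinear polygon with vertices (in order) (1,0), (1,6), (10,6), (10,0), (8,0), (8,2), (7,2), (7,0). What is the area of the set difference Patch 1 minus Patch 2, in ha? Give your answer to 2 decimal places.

3.00

|Patch 1| = 6, |Patch 1∩Patch 2| = 3.
|Patch 1 ∖ Patch 2| = |Patch 1| − |Patch 1∩Patch 2| = 6 − 3 = 3.00.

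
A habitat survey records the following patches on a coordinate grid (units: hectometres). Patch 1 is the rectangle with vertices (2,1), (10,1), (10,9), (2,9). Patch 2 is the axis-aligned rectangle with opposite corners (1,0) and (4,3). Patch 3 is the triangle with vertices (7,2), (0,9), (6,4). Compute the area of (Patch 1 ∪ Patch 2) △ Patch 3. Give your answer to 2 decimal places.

66.17

|Patch 1 ∪ Patch 2| = 69.
|(Patch 1 ∪ Patch 2) ∩ Patch 3| = 3.1667.
|(Patch 1 ∪ Patch 2) △ Patch 3| = 69 + 3.5 − 6.3333 = 66.17.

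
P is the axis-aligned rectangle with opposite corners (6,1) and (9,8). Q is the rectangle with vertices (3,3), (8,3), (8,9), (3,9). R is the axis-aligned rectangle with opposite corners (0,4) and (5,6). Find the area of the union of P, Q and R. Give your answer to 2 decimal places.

47.00

By inclusion–exclusion:
Individual areas: |P| = 21, |Q| = 30, |R| = 10.
|P∩Q|: x∈[6,8], y∈[3,8] → 2·5 = 10.
|P∩R| = 0 (no overlap).
|Q∩R|: x∈[3,5], y∈[4,6] → 2·2 = 4.
|P∩Q∩R| = 0.
|P ∪ Q ∪ R| = 61 − 14 + 0 = 47.00.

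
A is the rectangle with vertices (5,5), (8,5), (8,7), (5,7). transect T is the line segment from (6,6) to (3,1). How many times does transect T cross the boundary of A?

The segment meets the boundary at (5.4,5).

1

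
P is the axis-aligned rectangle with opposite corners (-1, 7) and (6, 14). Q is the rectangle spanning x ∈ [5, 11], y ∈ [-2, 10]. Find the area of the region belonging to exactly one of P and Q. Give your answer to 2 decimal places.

|P∩Q|: x∈[5,6], y∈[7,10] → 1·3 = 3.
|P △ Q| = |P| + |Q| − 2·|P∩Q| = 49 + 72 − 6 = 115.00.

115.00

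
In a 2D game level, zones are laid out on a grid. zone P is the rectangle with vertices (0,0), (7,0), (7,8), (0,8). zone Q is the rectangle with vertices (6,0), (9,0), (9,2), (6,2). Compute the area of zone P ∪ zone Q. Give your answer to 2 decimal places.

By inclusion–exclusion:
Individual areas: |zone P| = 56, |zone Q| = 6.
|zone P∩zone Q|: x∈[6,7], y∈[0,2] → 1·2 = 2.
|zone P ∪ zone Q| = 62 − 2 = 60.00.

60.00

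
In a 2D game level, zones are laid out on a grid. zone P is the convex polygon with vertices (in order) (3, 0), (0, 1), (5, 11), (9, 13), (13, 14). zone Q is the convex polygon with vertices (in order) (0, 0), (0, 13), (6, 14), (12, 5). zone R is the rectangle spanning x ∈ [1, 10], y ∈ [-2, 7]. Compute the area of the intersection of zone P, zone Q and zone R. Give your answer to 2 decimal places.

The intersection is the polygon with vertices (3,7), (8,7), (4.271,1.78), (1.333,0.556), (1,0.667), (1,3).
By the shoelace formula its area is 25.00.

25.00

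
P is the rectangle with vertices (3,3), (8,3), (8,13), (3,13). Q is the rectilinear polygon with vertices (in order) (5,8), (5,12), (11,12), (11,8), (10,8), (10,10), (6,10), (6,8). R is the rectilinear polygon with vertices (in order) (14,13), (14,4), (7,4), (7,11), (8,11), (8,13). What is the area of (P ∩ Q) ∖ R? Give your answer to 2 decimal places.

7.00

|P ∩ Q| = 8.
|(P ∩ Q) ∩ R| = 1.
|(P ∩ Q) ∖ R| = 8 − 1 = 7.00.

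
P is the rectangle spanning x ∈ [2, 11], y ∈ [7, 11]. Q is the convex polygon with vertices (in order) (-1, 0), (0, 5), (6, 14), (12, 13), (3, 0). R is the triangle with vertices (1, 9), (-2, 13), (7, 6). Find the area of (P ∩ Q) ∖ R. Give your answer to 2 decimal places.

23.53

|P ∩ Q| = 25.9231.
|(P ∩ Q) ∩ R| = 2.3944.
|(P ∩ Q) ∖ R| = 25.9231 − 2.3944 = 23.53.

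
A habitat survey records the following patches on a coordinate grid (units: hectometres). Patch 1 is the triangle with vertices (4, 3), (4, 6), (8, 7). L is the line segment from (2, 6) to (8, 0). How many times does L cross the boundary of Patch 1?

The segment meets the boundary at (4,4), (4.5,3.5).

2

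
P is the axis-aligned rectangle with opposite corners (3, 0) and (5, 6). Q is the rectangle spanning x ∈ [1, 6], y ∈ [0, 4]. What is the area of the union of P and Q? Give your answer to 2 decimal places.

24.00

By inclusion–exclusion:
Individual areas: |P| = 12, |Q| = 20.
|P∩Q|: x∈[3,5], y∈[0,4] → 2·4 = 8.
|P ∪ Q| = 32 − 8 = 24.00.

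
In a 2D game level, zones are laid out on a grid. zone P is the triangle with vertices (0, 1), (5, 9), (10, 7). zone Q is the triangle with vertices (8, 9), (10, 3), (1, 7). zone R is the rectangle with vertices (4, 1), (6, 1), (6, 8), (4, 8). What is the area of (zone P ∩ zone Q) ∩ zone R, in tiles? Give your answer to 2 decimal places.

5.44

The region (zone P ∩ zone Q) ∩ zone R is the polygon with vertices (4.5,8), (6,8), (6,4.778), (4,5.667), (4,7.4), (4.348,7.957).
By the shoelace formula its area is 5.44.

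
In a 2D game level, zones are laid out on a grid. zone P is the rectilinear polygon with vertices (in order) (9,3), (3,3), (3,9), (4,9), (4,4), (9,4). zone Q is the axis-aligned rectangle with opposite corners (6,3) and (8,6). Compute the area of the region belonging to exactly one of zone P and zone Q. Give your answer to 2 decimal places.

|zone P| = 11, |zone Q| = 6, |zone P∩zone Q| = 2.
|zone P △ zone Q| = |zone P| + |zone Q| − 2·|zone P∩zone Q| = 11 + 6 − 4 = 13.00.

13.00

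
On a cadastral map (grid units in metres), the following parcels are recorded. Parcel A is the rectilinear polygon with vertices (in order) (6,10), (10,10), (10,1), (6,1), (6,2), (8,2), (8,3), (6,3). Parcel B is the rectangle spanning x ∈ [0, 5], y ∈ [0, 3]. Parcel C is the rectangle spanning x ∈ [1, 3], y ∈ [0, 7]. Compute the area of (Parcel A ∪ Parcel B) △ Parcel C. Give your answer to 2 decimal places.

|Parcel A ∪ Parcel B| = 49.
|(Parcel A ∪ Parcel B) ∩ Parcel C| = 6.
|(Parcel A ∪ Parcel B) △ Parcel C| = 49 + 14 − 12 = 51.00.

51.00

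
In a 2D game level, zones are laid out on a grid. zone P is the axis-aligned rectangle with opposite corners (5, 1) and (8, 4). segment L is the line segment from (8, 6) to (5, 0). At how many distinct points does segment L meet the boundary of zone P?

The segment meets the boundary at (5.5,1), (7,4).

2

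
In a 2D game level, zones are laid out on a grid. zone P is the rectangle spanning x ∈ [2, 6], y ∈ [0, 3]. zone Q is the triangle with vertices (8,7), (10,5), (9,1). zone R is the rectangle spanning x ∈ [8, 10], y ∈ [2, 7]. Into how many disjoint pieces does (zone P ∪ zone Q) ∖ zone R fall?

2

(zone P ∪ zone Q) ∖ zone R splits into 2 disjoint pieces (area 12, area 0.2083).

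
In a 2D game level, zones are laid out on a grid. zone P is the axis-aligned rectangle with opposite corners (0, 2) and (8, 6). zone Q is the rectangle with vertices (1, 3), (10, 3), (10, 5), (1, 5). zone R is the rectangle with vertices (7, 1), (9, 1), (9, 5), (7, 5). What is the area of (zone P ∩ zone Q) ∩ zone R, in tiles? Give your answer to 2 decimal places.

The region (zone P ∩ zone Q) ∩ zone R is the polygon with vertices (7,3), (7,5), (8,5), (8,3).
By the shoelace formula its area is 2.00.

2.00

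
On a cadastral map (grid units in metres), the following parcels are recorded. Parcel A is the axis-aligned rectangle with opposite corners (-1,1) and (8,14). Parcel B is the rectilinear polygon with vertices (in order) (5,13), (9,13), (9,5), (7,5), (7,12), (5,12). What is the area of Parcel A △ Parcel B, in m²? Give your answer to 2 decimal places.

|Parcel A| = 117, |Parcel B| = 18, |Parcel A∩Parcel B| = 10.
|Parcel A △ Parcel B| = |Parcel A| + |Parcel B| − 2·|Parcel A∩Parcel B| = 117 + 18 − 20 = 115.00.

115.00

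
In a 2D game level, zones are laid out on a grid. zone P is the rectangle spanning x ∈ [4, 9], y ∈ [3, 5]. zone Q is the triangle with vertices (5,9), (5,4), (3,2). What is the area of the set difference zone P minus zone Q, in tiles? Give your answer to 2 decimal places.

8.50

|zone P| = 10, |zone P∩zone Q| = 1.5.
|zone P ∖ zone Q| = |zone P| − |zone P∩zone Q| = 10 − 1.5 = 8.50.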